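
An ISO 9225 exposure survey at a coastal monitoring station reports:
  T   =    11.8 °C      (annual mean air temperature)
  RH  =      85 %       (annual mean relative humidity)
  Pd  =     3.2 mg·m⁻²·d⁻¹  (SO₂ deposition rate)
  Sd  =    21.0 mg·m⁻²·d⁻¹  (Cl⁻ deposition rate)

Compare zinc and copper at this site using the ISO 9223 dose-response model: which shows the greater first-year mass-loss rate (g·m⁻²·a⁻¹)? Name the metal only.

zinc: T>10 °C ⇒ hinge -0.071·(11.8−10) = -0.1278
  sulphur-dioxide contribution → 0.945 μm/a
  chloride contribution → 0.5341 μm/a
  total first-year rate 1.479 μm/a
  mass loss = 1.479 μm/a × 7.14 g/cm³ = 10.56 g·m⁻²·a⁻¹
copper: T>10 °C ⇒ hinge -0.080·(11.8−10) = -0.1440
  sulphur-dioxide contribution → 0.9355 μm/a
  chloride contribution → 0.8867 μm/a
  total first-year rate 1.822 μm/a
  mass loss = 1.822 μm/a × 8.96 g/cm³ = 16.33 g·m⁻²·a⁻¹
Ordering by g·m⁻²·a⁻¹: copper (16.3) > zinc (10.6)

copper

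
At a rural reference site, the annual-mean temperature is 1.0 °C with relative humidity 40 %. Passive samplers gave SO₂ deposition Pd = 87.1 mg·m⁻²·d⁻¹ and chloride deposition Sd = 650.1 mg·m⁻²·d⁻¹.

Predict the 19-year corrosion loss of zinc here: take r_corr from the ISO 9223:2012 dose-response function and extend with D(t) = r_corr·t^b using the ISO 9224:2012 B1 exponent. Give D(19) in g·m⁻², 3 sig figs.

D(19) = 115 g·m⁻²

zinc: temperature factor f = +0.038·(-9.0) = -0.3420
  SO₂ term: 0.0129·87.1^0.44·exp(0.046·40-0.3420) = 0.4119
  Sd branch = 0.0175·Sd^0.57·e^(0.008·RH+0.085·T) = 1.053 μm/a
  r_corr = 0.4119 + 1.053 = 1.465 μm/a
Power-law: D(19) = r_corr · 19^0.813
  D(19) = 1.465 × 19^0.813 = 1.465 × 10.96 = 16.05 μm
  Mass loss = 16.05 μm × 7.14 g/cm³ = 114.6 g·m⁻²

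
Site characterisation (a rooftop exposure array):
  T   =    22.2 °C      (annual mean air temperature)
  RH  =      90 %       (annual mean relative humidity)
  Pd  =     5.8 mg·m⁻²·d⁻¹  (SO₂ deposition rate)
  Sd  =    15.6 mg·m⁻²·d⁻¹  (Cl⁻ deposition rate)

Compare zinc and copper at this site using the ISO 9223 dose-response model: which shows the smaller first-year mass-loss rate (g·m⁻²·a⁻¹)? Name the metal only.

zinc: T>10 °C ⇒ hinge -0.071·(22.2−10) = -0.8662
  sulphur-dioxide contribution → 0.7384 μm/a
  chloride contribution → 1.136 μm/a
  total first-year rate 1.874 μm/a
  mass loss = 1.874 μm/a × 7.14 g/cm³ = 13.38 g·m⁻²·a⁻¹
copper: temperature factor f = -0.080·(12.2) = -0.9760
  sulphur-dioxide contribution → 0.6383 μm/a
  chloride contribution → 1.631 μm/a
  total first-year rate 2.269 μm/a
  mass loss = 2.269 μm/a × 8.96 g/cm³ = 20.33 g·m⁻²·a⁻¹
Ordering by g·m⁻²·a⁻¹: copper (20.3) > zinc (13.4)

zinc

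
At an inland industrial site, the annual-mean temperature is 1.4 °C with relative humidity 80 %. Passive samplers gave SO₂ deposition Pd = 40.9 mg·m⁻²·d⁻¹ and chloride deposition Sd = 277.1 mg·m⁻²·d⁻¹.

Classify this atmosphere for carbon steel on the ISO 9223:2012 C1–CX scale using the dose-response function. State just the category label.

carbon steel: temperature factor f = +0.150·(-8.6) = -1.2900
  SO₂ term: 1.77·40.9^0.52·exp(0.02·80-1.2900) = 16.62
  Cl⁻ term: 0.102·277.1^0.62·exp(0.033·80+0.04·1.4) = 49.42
  sum: 16.62 + 49.42 → r_corr = 66.04 μm/a
66 μm/a falls in (50, 80] for carbon steel → category C4

C4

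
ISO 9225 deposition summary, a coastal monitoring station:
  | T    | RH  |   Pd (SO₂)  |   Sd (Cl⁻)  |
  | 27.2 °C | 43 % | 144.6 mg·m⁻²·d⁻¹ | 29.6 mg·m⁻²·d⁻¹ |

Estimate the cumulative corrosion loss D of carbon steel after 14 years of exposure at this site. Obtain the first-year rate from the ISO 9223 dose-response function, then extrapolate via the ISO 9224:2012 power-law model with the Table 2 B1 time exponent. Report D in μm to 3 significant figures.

carbon steel: f(T) = -0.054·(T−10) [T>10 °C] = -0.9288
  sulphur-dioxide contribution → 21.95 μm/a
  chloride contribution → 10.22 μm/a
  ⇒ r_corr(carbon steel) = 32.17 μm/a
ISO 9224: D(t) = r_corr · t^b with b = 0.523 (carbon steel, B1)
  D(14) = 32.17 × 14^0.523 = 32.17 × 3.976 = 127.9 μm

D(14) = 128 μm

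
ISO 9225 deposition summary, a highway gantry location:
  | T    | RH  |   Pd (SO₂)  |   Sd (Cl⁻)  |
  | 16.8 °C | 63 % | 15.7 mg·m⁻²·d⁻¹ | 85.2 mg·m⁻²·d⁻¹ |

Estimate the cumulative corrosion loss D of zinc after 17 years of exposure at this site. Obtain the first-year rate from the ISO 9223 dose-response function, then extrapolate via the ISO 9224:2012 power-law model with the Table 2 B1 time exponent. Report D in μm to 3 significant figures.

zinc: temperature factor f = -0.071·(6.8) = -0.4828
  sulphur-dioxide contribution → 0.4849 μm/a
  chloride contribution → 1.522 μm/a
  ⇒ r_corr(zinc) = 2.007 μm/a
Long-term exponent b (ISO 9224 Table 2, B1) = 0.813
  D(17) = 2.007 × 17^0.813 = 2.007 × 10.01 = 20.09 μm

D(17) = 20.1 μm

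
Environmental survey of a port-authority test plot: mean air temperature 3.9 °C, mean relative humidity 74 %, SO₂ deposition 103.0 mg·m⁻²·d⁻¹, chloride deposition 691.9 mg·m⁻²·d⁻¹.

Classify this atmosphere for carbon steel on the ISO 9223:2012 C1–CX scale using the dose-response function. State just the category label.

carbon steel: T≤10 °C ⇒ hinge +0.150·(3.9−10) = -0.9150
  SO₂ term: 1.77·103.0^0.52·exp(0.02·74-0.9150) = 34.68
  Sd branch = 0.102·Sd^0.62·e^(0.033·RH+0.04·T) = 79.02 μm/a
  sum: 34.68 + 79.02 → r_corr = 113.7 μm/a
114 μm/a falls in (80, 200] for carbon steel → category C5

C5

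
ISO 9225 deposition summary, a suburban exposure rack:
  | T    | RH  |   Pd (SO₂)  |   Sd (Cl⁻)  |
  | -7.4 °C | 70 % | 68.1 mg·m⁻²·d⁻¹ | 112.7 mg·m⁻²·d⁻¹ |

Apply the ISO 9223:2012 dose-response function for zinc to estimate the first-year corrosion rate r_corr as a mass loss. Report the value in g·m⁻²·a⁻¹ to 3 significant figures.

zinc: f(T) = +0.038·(T−10) [T≤10 °C] = -0.6612
  SO₂ term: 0.0129·68.1^0.44·exp(0.046·70-0.6612) = 1.068
  Sd branch = 0.0175·Sd^0.57·e^(0.008·RH+0.085·T) = 0.2414 μm/a
  r_corr = 1.068 + 0.2414 = 1.309 μm/a
Convert to mass loss: 1.309 μm/a × 7.14 g/cm³ = 9.347 g·m⁻²·a⁻¹

r_corr = 9.35 g·m⁻²·a⁻¹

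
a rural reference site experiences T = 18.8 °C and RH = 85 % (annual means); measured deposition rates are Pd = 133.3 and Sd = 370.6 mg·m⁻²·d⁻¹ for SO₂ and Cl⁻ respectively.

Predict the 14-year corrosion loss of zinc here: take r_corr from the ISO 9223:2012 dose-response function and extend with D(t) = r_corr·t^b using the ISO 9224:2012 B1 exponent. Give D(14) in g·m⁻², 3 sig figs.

zinc: T>10 °C ⇒ hinge -0.071·(18.8−10) = -0.6248
  sulphur-dioxide contribution → 2.967 μm/a
  chloride contribution → 4.973 μm/a
  ⇒ r_corr(zinc) = 7.94 μm/a
Long-term exponent b (ISO 9224 Table 2, B1) = 0.813
  D(14) = 7.94 × 14^0.813 = 7.94 × 8.547 = 67.86 μm
  Mass loss = 67.86 μm × 7.14 g/cm³ = 484.5 g·m⁻²

D(14) = 485 g·m⁻²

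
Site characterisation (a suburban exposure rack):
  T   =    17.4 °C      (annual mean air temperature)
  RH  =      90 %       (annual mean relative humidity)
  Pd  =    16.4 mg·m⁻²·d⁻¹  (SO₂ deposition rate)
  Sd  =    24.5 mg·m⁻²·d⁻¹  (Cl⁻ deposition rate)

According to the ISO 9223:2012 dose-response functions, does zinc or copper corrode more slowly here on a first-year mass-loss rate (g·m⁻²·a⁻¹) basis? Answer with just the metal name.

zinc: temperature factor f = -0.071·(7.4) = -0.5254
  SO₂ term: 0.0129·16.4^0.44·exp(0.046·90-0.5254) = 1.64
  Cl⁻ term: 0.0175·24.5^0.57·exp(0.008·90+0.085·17.4) = 0.977
  r_corr = 1.64 + 0.977 = 2.617 μm/a
  mass loss = 2.617 μm/a × 7.14 g/cm³ = 18.69 g·m⁻²·a⁻¹
copper: f(T) = -0.080·(T−10) [T>10 °C] = -0.5920
  SO₂ term: 0.0053·16.4^0.26·exp(0.059·90-0.5920) = 1.228
  Sd branch = 0.01025·Sd^0.27·e^(0.036·RH+0.049·T) = 1.456 μm/a
  r_corr = 1.228 + 1.456 = 2.684 μm/a
  mass loss = 2.684 μm/a × 8.96 g/cm³ = 24.05 g·m⁻²·a⁻¹
Ordering by g·m⁻²·a⁻¹: copper (24) > zinc (18.7)

zinc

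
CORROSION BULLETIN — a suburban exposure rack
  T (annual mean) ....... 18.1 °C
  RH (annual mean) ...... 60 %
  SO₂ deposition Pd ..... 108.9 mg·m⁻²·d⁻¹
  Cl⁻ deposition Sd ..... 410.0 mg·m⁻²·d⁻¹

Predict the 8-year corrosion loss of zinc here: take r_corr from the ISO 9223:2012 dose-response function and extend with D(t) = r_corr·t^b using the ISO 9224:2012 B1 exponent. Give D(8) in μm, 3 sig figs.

zinc: T>10 °C ⇒ hinge -0.071·(18.1−10) = -0.5751
  Pd branch = 0.0129·Pd^0.44·e^(0.046·RH+f) = 0.9032 μm/a
  Sd branch = 0.0175·Sd^0.57·e^(0.008·RH+0.085·T) = 4.064 μm/a
  sum: 0.9032 + 4.064 → r_corr = 4.967 μm/a
Long-term exponent b (ISO 9224 Table 2, B1) = 0.813
  D(8) = 4.967 × 8^0.813 = 4.967 × 5.423 = 26.94 μm

D(8) = 26.9 μm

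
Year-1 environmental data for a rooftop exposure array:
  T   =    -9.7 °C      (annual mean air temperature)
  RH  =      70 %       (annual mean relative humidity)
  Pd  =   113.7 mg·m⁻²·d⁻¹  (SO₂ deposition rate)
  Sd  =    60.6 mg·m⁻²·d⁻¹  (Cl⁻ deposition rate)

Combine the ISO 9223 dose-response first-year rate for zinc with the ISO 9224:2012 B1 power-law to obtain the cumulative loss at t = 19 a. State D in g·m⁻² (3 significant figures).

zinc: f(T) = +0.038·(T−10) [T≤10 °C] = -0.7486
  Pd branch = 0.0129·Pd^0.44·e^(0.046·RH+f) = 1.226 μm/a
  Sd branch = 0.0175·Sd^0.57·e^(0.008·RH+0.085·T) = 0.1394 μm/a
  sum: 1.226 + 0.1394 → r_corr = 1.365 μm/a
Long-term exponent b (ISO 9224 Table 2, B1) = 0.813
  D(19) = 1.365 × 19^0.813 = 1.365 × 10.96 = 14.96 μm
  Mass loss = 14.96 μm × 7.14 g/cm³ = 106.8 g·m⁻²

D(19) = 107 g·m⁻²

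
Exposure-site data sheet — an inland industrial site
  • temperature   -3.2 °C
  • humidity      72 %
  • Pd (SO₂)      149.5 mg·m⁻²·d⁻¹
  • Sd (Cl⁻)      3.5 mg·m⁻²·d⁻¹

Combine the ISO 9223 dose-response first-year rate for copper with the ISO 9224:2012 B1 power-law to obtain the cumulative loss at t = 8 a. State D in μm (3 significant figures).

D(8) = 1.69 μm

copper: f(T) = +0.126·(T−10) [T≤10 °C] = -1.6632
  SO₂ term: 0.0053·149.5^0.26·exp(0.059·72-1.6632) = 0.2584
  Sd branch = 0.01025·Sd^0.27·e^(0.036·RH+0.049·T) = 0.1641 μm/a
  sum: 0.2584 + 0.1641 → r_corr = 0.4225 μm/a
Long-term exponent b (ISO 9224 Table 2, B1) = 0.667
  D(8) = 0.4225 × 8^0.667 = 0.4225 × 4.003 = 1.691 μm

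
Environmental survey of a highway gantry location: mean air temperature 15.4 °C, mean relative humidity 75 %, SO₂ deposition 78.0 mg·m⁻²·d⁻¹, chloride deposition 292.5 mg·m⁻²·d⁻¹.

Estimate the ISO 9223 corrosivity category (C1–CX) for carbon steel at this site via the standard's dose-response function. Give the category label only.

carbon steel: temperature factor f = -0.054·(5.4) = -0.2916
  sulphur-dioxide contribution → 57.1 μm/a
  chloride contribution → 75.86 μm/a
  ⇒ r_corr(carbon steel) = 133 μm/a
133 μm/a falls in (80, 200] for carbon steel → category C5

C5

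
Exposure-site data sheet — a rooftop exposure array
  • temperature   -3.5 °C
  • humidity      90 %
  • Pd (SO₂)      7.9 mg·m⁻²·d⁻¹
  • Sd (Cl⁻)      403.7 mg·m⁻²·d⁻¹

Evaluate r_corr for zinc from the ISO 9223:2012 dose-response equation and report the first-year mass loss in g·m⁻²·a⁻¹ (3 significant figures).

r_corr = 14.4 g·m⁻²·a⁻¹

zinc: T≤10 °C ⇒ hinge +0.038·(-3.5−10) = -0.5130
  Pd branch = 0.0129·Pd^0.44·e^(0.046·RH+f) = 1.204 μm/a
  Sd branch = 0.0175·Sd^0.57·e^(0.008·RH+0.085·T) = 0.8165 μm/a
  r_corr = 1.204 + 0.8165 = 2.021 μm/a
Convert to mass loss: 2.021 μm/a × 7.14 g/cm³ = 14.43 g·m⁻²·a⁻¹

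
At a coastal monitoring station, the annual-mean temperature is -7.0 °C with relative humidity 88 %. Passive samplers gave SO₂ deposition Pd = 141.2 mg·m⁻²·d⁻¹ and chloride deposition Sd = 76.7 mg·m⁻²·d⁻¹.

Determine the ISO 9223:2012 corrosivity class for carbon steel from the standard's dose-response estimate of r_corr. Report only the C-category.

C3

carbon steel: temperature factor f = +0.150·(-17.0) = -2.5500
  SO₂ term: 1.77·141.2^0.52·exp(0.02·88-2.5500) = 10.54
  Cl⁻ term: 0.102·76.7^0.62·exp(0.033·88+0.04·-7.0) = 20.74
  r_corr = 10.54 + 20.74 = 31.28 μm/a
31.3 μm/a falls in (25, 50] for carbon steel → category C3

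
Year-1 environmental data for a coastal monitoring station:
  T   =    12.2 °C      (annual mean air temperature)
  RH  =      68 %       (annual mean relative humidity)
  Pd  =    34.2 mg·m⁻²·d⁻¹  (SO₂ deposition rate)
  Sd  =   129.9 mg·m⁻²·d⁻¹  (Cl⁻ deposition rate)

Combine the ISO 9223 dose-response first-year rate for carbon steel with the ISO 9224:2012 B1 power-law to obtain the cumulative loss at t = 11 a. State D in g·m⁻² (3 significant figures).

carbon steel: f(T) = -0.054·(T−10) [T>10 °C] = -0.1188
  SO₂ term: 1.77·34.2^0.52·exp(0.02·68-0.1188) = 38.43
  Sd branch = 0.102·Sd^0.62·e^(0.033·RH+0.04·T) = 32.03 μm/a
  sum: 38.43 + 32.03 → r_corr = 70.46 μm/a
ISO 9224: D(t) = r_corr · t^b with b = 0.523 (carbon steel, B1)
  D(11) = 70.46 × 11^0.523 = 70.46 × 3.505 = 246.9 μm
  Mass loss = 246.9 μm × 7.85 g/cm³ = 1939 g·m⁻²

D(11) = 1.94e+03 g·m⁻²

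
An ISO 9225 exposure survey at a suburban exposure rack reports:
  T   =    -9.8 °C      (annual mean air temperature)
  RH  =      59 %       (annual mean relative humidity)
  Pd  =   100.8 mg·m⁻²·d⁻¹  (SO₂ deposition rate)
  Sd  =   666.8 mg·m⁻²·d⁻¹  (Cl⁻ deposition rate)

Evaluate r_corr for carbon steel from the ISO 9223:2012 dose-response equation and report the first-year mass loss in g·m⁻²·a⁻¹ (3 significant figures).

carbon steel: f(T) = +0.150·(T−10) [T≤10 °C] = -2.9700
  sulphur-dioxide contribution → 3.254 μm/a
  chloride contribution → 27.21 μm/a
  total first-year rate 30.47 μm/a
Convert to mass loss: 30.47 μm/a × 7.85 g/cm³ = 239.2 g·m⁻²·a⁻¹

r_corr = 239 g·m⁻²·a⁻¹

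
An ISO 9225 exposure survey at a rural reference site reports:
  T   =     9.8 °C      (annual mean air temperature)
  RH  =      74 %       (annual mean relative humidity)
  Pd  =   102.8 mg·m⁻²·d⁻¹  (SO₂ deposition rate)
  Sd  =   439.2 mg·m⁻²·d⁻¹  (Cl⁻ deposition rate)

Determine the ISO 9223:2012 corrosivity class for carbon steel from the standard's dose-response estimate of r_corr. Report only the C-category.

C5

carbon steel: f(T) = +0.150·(T−10) [T≤10 °C] = -0.0300
  sulphur-dioxide contribution → 83.93 μm/a
  chloride contribution → 75.48 μm/a
  total first-year rate 159.4 μm/a
Category bounds: 80…200 μm/a bracket r_corr ⇒ C5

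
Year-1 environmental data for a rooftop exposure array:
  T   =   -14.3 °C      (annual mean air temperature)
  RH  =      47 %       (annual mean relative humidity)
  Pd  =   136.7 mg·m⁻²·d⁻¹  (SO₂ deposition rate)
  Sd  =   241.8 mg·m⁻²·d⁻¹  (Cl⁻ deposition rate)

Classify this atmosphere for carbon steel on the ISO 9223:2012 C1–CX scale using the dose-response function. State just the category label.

carbon steel: temperature factor f = +0.150·(-24.3) = -3.6450
  sulphur-dioxide contribution → 1.527 μm/a
  chloride contribution → 8.157 μm/a
  ⇒ r_corr(carbon steel) = 9.684 μm/a
Category bounds: 1.3…25 μm/a bracket r_corr ⇒ C2

C2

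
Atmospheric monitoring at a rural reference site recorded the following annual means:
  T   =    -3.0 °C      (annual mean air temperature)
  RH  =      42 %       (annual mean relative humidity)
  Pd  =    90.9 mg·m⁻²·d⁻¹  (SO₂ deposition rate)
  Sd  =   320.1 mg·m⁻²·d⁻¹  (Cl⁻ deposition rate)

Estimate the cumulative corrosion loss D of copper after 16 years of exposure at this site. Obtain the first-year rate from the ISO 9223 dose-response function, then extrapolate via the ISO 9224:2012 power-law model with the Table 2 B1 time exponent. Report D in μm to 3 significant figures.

copper: T≤10 °C ⇒ hinge +0.126·(-3.0−10) = -1.6380
  SO₂ term: 0.0053·90.9^0.26·exp(0.059·42-1.6380) = 0.03966
  Cl⁻ term: 0.01025·320.1^0.27·exp(0.036·42+0.049·-3.0) = 0.1905
  r_corr = 0.03966 + 0.1905 = 0.2302 μm/a
ISO 9224: D(t) = r_corr · t^b with b = 0.667 (copper, B1)
  D(16) = 0.2302 × 16^0.667 = 0.2302 × 6.355 = 1.463 μm

D(16) = 1.46 μm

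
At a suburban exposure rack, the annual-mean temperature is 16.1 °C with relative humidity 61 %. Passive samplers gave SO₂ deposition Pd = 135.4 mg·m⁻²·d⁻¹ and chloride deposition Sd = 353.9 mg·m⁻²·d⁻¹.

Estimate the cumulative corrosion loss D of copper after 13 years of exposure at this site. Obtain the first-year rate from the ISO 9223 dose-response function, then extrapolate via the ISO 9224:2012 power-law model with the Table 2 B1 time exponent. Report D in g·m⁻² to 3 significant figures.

D(13) = 70.2 g·m⁻²

copper: T>10 °C ⇒ hinge -0.080·(16.1−10) = -0.4880
  SO₂ term: 0.0053·135.4^0.26·exp(0.059·61-0.4880) = 0.4262
  Cl⁻ term: 0.01025·353.9^0.27·exp(0.036·61+0.049·16.1) = 0.9891
  r_corr = 0.4262 + 0.9891 = 1.415 μm/a
ISO 9224: D(t) = r_corr · t^b with b = 0.667 (copper, B1)
  D(13) = 1.415 × 13^0.667 = 1.415 × 5.534 = 7.832 μm
  Mass loss = 7.832 μm × 8.96 g/cm³ = 70.17 g·m⁻²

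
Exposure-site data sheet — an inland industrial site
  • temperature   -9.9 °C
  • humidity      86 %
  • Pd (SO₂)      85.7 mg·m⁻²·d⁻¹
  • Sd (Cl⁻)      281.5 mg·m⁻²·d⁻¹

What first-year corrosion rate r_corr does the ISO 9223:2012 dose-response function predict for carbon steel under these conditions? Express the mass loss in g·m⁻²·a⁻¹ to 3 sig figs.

carbon steel: temperature factor f = +0.150·(-19.9) = -2.9850
  sulphur-dioxide contribution → 5.055 μm/a
  chloride contribution → 38.71 μm/a
  ⇒ r_corr(carbon steel) = 43.77 μm/a
Convert to mass loss: 43.77 μm/a × 7.85 g/cm³ = 343.6 g·m⁻²·a⁻¹

r_corr = 344 g·m⁻²·a⁻¹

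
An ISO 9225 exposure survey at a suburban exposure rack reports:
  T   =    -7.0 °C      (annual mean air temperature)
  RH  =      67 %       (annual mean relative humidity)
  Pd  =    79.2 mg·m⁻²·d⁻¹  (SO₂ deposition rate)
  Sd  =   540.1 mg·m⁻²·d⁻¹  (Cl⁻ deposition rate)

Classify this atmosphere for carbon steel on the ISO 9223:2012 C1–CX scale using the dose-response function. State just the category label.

carbon steel: temperature factor f = +0.150·(-17.0) = -2.5500
  SO₂ term: 1.77·79.2^0.52·exp(0.02·67-2.5500) = 5.126
  Cl⁻ term: 0.102·540.1^0.62·exp(0.033·67+0.04·-7.0) = 34.78
  sum: 5.126 + 34.78 → r_corr = 39.91 μm/a
Category bounds: 25…50 μm/a bracket r_corr ⇒ C3

C3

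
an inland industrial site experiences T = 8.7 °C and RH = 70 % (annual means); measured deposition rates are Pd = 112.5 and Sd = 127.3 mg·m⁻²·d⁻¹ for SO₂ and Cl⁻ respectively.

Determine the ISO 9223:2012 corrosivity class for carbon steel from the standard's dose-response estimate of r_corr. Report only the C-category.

carbon steel: T≤10 °C ⇒ hinge +0.150·(8.7−10) = -0.1950
  sulphur-dioxide contribution → 68.85 μm/a
  chloride contribution → 29.37 μm/a
  total first-year rate 98.22 μm/a
ISO 9223 Table 2 (carbon steel): 80 < 98.2 ≤ 200 μm/a ⇒ C5

C5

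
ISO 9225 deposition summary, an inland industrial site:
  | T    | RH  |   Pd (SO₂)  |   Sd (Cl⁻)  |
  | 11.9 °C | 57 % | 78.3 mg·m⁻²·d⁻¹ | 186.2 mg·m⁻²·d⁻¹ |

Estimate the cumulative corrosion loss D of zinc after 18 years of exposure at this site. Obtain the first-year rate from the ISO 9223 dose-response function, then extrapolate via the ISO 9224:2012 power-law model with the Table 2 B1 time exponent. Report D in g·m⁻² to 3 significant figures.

zinc: temperature factor f = -0.071·(1.9) = -0.1349
  sulphur-dioxide contribution → 1.057 μm/a
  chloride contribution → 1.494 μm/a
  ⇒ r_corr(zinc) = 2.55 μm/a
Power-law: D(18) = r_corr · 18^0.813
  D(18) = 2.55 × 18^0.813 = 2.55 × 10.48 = 26.74 μm
  Mass loss = 26.74 μm × 7.14 g/cm³ = 190.9 g·m⁻²

D(18) = 191 g·m⁻²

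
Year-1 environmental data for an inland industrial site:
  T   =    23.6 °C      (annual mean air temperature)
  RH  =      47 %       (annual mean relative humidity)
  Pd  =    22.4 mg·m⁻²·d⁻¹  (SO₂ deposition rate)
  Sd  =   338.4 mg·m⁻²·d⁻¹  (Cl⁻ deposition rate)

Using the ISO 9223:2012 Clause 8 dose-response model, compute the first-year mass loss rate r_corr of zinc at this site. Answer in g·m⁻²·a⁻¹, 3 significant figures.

zinc: f(T) = -0.071·(T−10) [T>10 °C] = -0.9656
  sulphur-dioxide contribution → 0.1676 μm/a
  chloride contribution → 5.24 μm/a
  total first-year rate 5.407 μm/a
Convert to mass loss: 5.407 μm/a × 7.14 g/cm³ = 38.61 g·m⁻²·a⁻¹

r_corr = 38.6 g·m⁻²·a⁻¹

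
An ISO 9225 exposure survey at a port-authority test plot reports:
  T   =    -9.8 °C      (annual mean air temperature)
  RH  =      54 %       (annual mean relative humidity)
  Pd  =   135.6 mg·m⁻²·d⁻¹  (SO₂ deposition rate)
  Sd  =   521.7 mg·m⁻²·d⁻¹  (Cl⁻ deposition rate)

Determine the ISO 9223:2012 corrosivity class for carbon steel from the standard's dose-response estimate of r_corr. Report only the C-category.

C2

carbon steel: T≤10 °C ⇒ hinge +0.150·(-9.8−10) = -2.9700
  Pd branch = 1.77·Pd^0.52·e^(0.02·RH+f) = 3.435 μm/a
  Cl⁻ term: 0.102·521.7^0.62·exp(0.033·54+0.04·-9.8) = 19.82
  sum: 3.435 + 19.82 → r_corr = 23.25 μm/a
Category bounds: 1.3…25 μm/a bracket r_corr ⇒ C2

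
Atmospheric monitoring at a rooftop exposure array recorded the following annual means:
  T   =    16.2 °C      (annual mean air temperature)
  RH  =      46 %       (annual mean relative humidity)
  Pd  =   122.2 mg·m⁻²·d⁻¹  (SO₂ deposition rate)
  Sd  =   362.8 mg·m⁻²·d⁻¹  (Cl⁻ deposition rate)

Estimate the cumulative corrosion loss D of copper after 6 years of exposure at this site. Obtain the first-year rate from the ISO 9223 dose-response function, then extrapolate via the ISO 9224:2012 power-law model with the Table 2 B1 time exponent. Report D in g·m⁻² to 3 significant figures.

copper: f(T) = -0.080·(T−10) [T>10 °C] = -0.4960
  sulphur-dioxide contribution → 0.1699 μm/a
  chloride contribution → 0.5831 μm/a
  ⇒ r_corr(copper) = 0.753 μm/a
Power-law: D(6) = r_corr · 6^0.667
  D(6) = 0.753 × 6^0.667 = 0.753 × 3.304 = 2.488 μm
  Mass loss = 2.488 μm × 8.96 g/cm³ = 22.29 g·m⁻²

D(6) = 22.3 g·m⁻²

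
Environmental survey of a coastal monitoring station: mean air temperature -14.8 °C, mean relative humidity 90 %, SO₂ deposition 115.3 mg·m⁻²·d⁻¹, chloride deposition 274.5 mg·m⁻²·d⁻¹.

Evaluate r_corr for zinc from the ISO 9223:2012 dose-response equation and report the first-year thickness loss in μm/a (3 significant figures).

r_corr = 2.80 μm/a

zinc: f(T) = +0.038·(T−10) [T≤10 °C] = -0.9424
  SO₂ term: 0.0129·115.3^0.44·exp(0.046·90-0.9424) = 2.55
  Sd branch = 0.0175·Sd^0.57·e^(0.008·RH+0.085·T) = 0.2508 μm/a
  r_corr = 2.55 + 0.2508 = 2.801 μm/a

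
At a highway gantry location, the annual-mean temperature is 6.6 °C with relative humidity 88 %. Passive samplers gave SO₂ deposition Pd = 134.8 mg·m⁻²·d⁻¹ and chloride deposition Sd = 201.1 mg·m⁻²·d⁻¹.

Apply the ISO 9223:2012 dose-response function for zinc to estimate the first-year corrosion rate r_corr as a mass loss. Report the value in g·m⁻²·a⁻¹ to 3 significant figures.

zinc: f(T) = +0.038·(T−10) [T≤10 °C] = -0.1292
  Pd branch = 0.0129·Pd^0.44·e^(0.046·RH+f) = 5.618 μm/a
  Sd branch = 0.0175·Sd^0.57·e^(0.008·RH+0.085·T) = 1.275 μm/a
  sum: 5.618 + 1.275 → r_corr = 6.892 μm/a
Convert to mass loss: 6.892 μm/a × 7.14 g/cm³ = 49.21 g·m⁻²·a⁻¹

r_corr = 49.2 g·m⁻²·a⁻¹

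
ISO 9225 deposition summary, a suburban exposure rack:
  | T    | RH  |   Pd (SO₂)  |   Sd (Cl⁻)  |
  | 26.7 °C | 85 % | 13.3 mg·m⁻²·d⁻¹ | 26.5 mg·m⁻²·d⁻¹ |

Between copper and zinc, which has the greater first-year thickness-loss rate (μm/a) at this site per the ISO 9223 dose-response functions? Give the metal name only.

zinc

copper: f(T) = -0.080·(T−10) [T>10 °C] = -1.3360
  SO₂ term: 0.0053·13.3^0.26·exp(0.059·85-1.3360) = 0.4114
  Sd branch = 0.01025·Sd^0.27·e^(0.036·RH+0.049·T) = 1.959 μm/a
  sum: 0.4114 + 1.959 → r_corr = 2.371 μm/a
zinc: f(T) = -0.071·(T−10) [T>10 °C] = -1.1857
  SO₂ term: 0.0129·13.3^0.44·exp(0.046·85-1.1857) = 0.6141
  Sd branch = 0.0175·Sd^0.57·e^(0.008·RH+0.085·T) = 2.164 μm/a
  sum: 0.6141 + 2.164 → r_corr = 2.778 μm/a
Ordering by μm/a: zinc (2.78) > copper (2.37)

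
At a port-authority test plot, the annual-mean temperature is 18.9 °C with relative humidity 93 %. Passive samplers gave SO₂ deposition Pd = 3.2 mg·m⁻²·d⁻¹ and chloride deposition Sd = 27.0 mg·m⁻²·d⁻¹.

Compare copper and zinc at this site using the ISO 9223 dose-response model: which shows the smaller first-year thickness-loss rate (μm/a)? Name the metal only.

copper: f(T) = -0.080·(T−10) [T>10 °C] = -0.7120
  sulphur-dioxide contribution → 0.8499 μm/a
  chloride contribution → 1.792 μm/a
  ⇒ r_corr(copper) = 2.642 μm/a
zinc: temperature factor f = -0.071·(8.9) = -0.6319
  sulphur-dioxide contribution → 0.8248 μm/a
  chloride contribution → 1.202 μm/a
  total first-year rate 2.026 μm/a
Ordering by μm/a: copper (2.64) > zinc (2.03)

zinc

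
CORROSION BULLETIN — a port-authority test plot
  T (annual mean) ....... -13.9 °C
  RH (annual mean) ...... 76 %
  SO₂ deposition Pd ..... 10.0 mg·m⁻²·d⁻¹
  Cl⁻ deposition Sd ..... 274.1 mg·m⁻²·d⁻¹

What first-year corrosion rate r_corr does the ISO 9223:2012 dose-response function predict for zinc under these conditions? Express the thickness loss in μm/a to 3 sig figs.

r_corr = 0.714 μm/a

zinc: T≤10 °C ⇒ hinge +0.038·(-13.9−10) = -0.9082
  SO₂ term: 0.0129·10.0^0.44·exp(0.046·76-0.9082) = 0.4726
  Sd branch = 0.0175·Sd^0.57·e^(0.008·RH+0.085·T) = 0.2419 μm/a
  sum: 0.4726 + 0.2419 → r_corr = 0.7144 μm/a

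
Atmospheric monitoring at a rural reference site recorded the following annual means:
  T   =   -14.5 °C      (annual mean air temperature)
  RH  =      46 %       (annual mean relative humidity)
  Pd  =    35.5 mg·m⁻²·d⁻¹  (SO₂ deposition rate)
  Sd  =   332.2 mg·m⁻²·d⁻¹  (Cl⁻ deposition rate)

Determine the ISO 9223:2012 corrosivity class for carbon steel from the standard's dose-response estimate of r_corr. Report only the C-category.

carbon steel: temperature factor f = +0.150·(-24.5) = -3.6750
  sulphur-dioxide contribution → 0.7205 μm/a
  chloride contribution → 9.533 μm/a
  total first-year rate 10.25 μm/a
ISO 9223 Table 2 (carbon steel): 1.3 < 10.3 ≤ 25 μm/a ⇒ C2

C2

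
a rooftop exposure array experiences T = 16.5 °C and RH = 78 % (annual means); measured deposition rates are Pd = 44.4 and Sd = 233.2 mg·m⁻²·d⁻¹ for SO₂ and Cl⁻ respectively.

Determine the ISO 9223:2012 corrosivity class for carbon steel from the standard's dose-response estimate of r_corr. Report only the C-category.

carbon steel: f(T) = -0.054·(T−10) [T>10 °C] = -0.3510
  SO₂ term: 1.77·44.4^0.52·exp(0.02·78-0.3510) = 42.63
  Sd branch = 0.102·Sd^0.62·e^(0.033·RH+0.04·T) = 76.05 μm/a
  r_corr = 42.63 + 76.05 = 118.7 μm/a
Category bounds: 80…200 μm/a bracket r_corr ⇒ C5

C5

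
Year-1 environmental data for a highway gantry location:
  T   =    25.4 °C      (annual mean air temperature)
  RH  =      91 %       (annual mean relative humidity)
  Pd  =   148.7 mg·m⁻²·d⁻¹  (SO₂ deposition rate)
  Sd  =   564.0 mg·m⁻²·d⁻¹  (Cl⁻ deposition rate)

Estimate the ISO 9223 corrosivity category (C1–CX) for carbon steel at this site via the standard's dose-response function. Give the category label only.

carbon steel: f(T) = -0.054·(T−10) [T>10 °C] = -0.8316
  Pd branch = 1.77·Pd^0.52·e^(0.02·RH+f) = 64.1 μm/a
  Cl⁻ term: 0.102·564.0^0.62·exp(0.033·91+0.04·25.4) = 288.3
  sum: 64.1 + 288.3 → r_corr = 352.4 μm/a
Category bounds: 200…700 μm/a bracket r_corr ⇒ CX

CX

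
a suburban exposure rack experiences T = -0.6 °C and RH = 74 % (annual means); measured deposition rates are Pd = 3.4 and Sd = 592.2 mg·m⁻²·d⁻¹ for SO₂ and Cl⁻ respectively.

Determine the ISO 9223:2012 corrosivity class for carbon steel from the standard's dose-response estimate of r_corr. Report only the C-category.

carbon steel: T≤10 °C ⇒ hinge +0.150·(-0.6−10) = -1.5900
  Pd branch = 1.77·Pd^0.52·e^(0.02·RH+f) = 2.996 μm/a
  Sd branch = 0.102·Sd^0.62·e^(0.033·RH+0.04·T) = 59.93 μm/a
  r_corr = 2.996 + 59.93 = 62.93 μm/a
Category bounds: 50…80 μm/a bracket r_corr ⇒ C4

C4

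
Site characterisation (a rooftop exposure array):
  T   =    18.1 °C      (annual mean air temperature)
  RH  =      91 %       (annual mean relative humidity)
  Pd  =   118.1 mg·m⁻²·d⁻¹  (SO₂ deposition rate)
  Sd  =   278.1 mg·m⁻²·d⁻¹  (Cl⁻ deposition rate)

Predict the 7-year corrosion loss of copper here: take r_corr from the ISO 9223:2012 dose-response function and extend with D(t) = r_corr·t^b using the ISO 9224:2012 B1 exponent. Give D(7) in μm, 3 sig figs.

copper: f(T) = -0.080·(T−10) [T>10 °C] = -0.6480
  SO₂ term: 0.0053·118.1^0.26·exp(0.059·91-0.6480) = 2.058
  Cl⁻ term: 0.01025·278.1^0.27·exp(0.036·91+0.049·18.1) = 3.01
  r_corr = 2.058 + 3.01 = 5.068 μm/a
Power-law: D(7) = r_corr · 7^0.667
  D(7) = 5.068 × 7^0.667 = 5.068 × 3.662 = 18.56 μm

D(7) = 18.6 μm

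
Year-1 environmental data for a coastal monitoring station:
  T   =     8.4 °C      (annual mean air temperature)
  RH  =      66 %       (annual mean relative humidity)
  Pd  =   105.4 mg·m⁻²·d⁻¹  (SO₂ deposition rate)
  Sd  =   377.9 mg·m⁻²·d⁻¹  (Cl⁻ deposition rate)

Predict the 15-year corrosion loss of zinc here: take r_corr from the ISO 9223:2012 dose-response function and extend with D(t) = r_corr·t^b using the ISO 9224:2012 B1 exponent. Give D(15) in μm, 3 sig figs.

D(15) = 33.9 μm

zinc: f(T) = +0.038·(T−10) [T≤10 °C] = -0.0608
  SO₂ term: 0.0129·105.4^0.44·exp(0.046·66-0.0608) = 1.962
  Sd branch = 0.0175·Sd^0.57·e^(0.008·RH+0.085·T) = 1.785 μm/a
  sum: 1.962 + 1.785 → r_corr = 3.747 μm/a
Long-term exponent b (ISO 9224 Table 2, B1) = 0.813
  D(15) = 3.747 × 15^0.813 = 3.747 × 9.04 = 33.87 μm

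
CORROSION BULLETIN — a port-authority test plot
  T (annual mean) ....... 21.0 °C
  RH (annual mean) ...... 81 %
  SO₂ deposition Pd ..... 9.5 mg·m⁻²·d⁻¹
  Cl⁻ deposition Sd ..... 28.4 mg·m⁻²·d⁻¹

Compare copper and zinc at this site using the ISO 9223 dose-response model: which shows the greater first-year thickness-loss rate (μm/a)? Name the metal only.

zinc

copper: temperature factor f = -0.080·(11.0) = -0.8800
  sulphur-dioxide contribution → 0.4697 μm/a
  chloride contribution → 1.307 μm/a
  total first-year rate 1.777 μm/a
zinc: f(T) = -0.071·(T−10) [T>10 °C] = -0.7810
  sulphur-dioxide contribution → 0.6604 μm/a
  chloride contribution → 1.343 μm/a
  total first-year rate 2.003 μm/a
Ordering by μm/a: zinc (2) > copper (1.78)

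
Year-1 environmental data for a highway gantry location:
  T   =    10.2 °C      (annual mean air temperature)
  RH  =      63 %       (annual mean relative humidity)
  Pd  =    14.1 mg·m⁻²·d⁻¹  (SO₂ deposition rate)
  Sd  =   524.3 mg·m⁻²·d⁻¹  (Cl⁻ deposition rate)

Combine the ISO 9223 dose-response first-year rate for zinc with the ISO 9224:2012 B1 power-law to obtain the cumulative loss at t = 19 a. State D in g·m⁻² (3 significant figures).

zinc: f(T) = -0.071·(T−10) [T>10 °C] = -0.0142
  SO₂ term: 0.0129·14.1^0.44·exp(0.046·63-0.0142) = 0.739
  Cl⁻ term: 0.0175·524.3^0.57·exp(0.008·63+0.085·10.2) = 2.447
  r_corr = 0.739 + 2.447 = 3.186 μm/a
Long-term exponent b (ISO 9224 Table 2, B1) = 0.813
  D(19) = 3.186 × 19^0.813 = 3.186 × 10.96 = 34.9 μm
  Mass loss = 34.9 μm × 7.14 g/cm³ = 249.2 g·m⁻²

D(19) = 249 g·m⁻²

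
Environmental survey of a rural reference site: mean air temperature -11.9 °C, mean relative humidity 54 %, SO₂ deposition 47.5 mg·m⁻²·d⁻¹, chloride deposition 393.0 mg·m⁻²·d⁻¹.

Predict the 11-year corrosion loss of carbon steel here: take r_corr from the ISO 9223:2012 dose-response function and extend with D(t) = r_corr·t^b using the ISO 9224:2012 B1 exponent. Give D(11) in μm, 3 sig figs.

D(11) = 58.7 μm

carbon steel: f(T) = +0.150·(T−10) [T≤10 °C] = -3.2850
  SO₂ term: 1.77·47.5^0.52·exp(0.02·54-3.2850) = 1.453
  Cl⁻ term: 0.102·393.0^0.62·exp(0.033·54+0.04·-11.9) = 15.29
  r_corr = 1.453 + 15.29 = 16.74 μm/a
Power-law: D(11) = r_corr · 11^0.523
  D(11) = 16.74 × 11^0.523 = 16.74 × 3.505 = 58.67 μm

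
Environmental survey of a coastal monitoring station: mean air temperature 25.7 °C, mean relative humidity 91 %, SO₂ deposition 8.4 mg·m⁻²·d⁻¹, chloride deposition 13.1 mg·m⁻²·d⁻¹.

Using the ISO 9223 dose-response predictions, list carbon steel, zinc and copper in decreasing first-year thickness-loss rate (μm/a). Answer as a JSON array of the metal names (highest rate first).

["carbon steel", "copper", "zinc"]

carbon steel: f(T) = -0.054·(T−10) [T>10 °C] = -0.8478
  Pd branch = 1.77·Pd^0.52·e^(0.02·RH+f) = 14.15 μm/a
  Cl⁻ term: 0.102·13.1^0.62·exp(0.033·91+0.04·25.7) = 28.31
  r_corr = 14.15 + 28.31 = 42.46 μm/a
zinc: temperature factor f = -0.071·(15.7) = -1.1147
  SO₂ term: 0.0129·8.4^0.44·exp(0.046·91-1.1147) = 0.7098
  Sd branch = 0.0175·Sd^0.57·e^(0.008·RH+0.085·T) = 1.396 μm/a
  r_corr = 0.7098 + 1.396 = 2.105 μm/a
copper: temperature factor f = -0.080·(15.7) = -1.2560
  Pd branch = 0.0053·Pd^0.26·e^(0.059·RH+f) = 0.5634 μm/a
  Cl⁻ term: 0.01025·13.1^0.27·exp(0.036·91+0.049·25.7) = 1.914
  r_corr = 0.5634 + 1.914 = 2.478 μm/a
Ordering by μm/a: carbon steel (42.5) > copper (2.48) > zinc (2.11)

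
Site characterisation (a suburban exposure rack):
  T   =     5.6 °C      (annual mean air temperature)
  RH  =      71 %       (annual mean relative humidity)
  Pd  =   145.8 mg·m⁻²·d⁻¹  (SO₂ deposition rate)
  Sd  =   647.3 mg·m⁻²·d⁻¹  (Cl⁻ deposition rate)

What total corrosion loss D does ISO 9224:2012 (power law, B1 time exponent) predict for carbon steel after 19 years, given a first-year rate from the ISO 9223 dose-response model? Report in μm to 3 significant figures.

carbon steel: temperature factor f = +0.150·(-4.4) = -0.6600
  Pd branch = 1.77·Pd^0.52·e^(0.02·RH+f) = 50.49 μm/a
  Cl⁻ term: 0.102·647.3^0.62·exp(0.033·71+0.04·5.6) = 73.51
  sum: 50.49 + 73.51 → r_corr = 124 μm/a
ISO 9224: D(t) = r_corr · t^b with b = 0.523 (carbon steel, B1)
  D(19) = 124 × 19^0.523 = 124 × 4.664 = 578.3 μm

D(19) = 578 μm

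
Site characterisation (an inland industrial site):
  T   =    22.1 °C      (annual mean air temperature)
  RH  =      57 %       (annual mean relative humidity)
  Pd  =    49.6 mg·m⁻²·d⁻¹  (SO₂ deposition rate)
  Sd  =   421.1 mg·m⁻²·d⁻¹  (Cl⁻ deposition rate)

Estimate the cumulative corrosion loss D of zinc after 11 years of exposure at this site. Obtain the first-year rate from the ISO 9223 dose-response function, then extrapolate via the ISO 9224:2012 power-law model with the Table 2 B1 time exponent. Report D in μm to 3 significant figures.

zinc: temperature factor f = -0.071·(12.1) = -0.8591
  sulphur-dioxide contribution → 0.419 μm/a
  chloride contribution → 5.66 μm/a
  total first-year rate 6.079 μm/a
Power-law: D(11) = r_corr · 11^0.813
  D(11) = 6.079 × 11^0.813 = 6.079 × 7.025 = 42.7 μm

D(11) = 42.7 μm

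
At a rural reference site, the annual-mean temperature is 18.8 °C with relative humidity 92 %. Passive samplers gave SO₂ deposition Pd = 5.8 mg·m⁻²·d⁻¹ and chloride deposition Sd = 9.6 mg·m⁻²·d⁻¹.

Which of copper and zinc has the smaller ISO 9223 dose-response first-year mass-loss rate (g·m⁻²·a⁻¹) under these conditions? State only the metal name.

copper: temperature factor f = -0.080·(8.8) = -0.7040
  SO₂ term: 0.0053·5.8^0.26·exp(0.059·92-0.7040) = 0.9427
  Sd branch = 0.01025·Sd^0.27·e^(0.036·RH+0.049·T) = 1.301 μm/a
  sum: 0.9427 + 1.301 → r_corr = 2.244 μm/a
  mass loss = 2.244 μm/a × 8.96 g/cm³ = 20.11 g·m⁻²·a⁻¹
zinc: temperature factor f = -0.071·(8.8) = -0.6248
  SO₂ term: 0.0129·5.8^0.44·exp(0.046·92-0.6248) = 1.031
  Cl⁻ term: 0.0175·9.6^0.57·exp(0.008·92+0.085·18.8) = 0.6555
  sum: 1.031 + 0.6555 → r_corr = 1.686 μm/a
  mass loss = 1.686 μm/a × 7.14 g/cm³ = 12.04 g·m⁻²·a⁻¹
Ordering by g·m⁻²·a⁻¹: copper (20.1) > zinc (12)

zinc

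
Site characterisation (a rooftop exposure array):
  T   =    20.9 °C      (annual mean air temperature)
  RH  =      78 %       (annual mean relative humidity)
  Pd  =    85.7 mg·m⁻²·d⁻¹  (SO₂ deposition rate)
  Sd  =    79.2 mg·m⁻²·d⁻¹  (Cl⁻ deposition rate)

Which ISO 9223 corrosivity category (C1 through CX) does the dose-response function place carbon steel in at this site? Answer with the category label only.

carbon steel: T>10 °C ⇒ hinge -0.054·(20.9−10) = -0.5886
  sulphur-dioxide contribution → 47.31 μm/a
  chloride contribution → 46.43 μm/a
  ⇒ r_corr(carbon steel) = 93.74 μm/a
ISO 9223 Table 2 (carbon steel): 80 < 93.7 ≤ 200 μm/a ⇒ C5

C5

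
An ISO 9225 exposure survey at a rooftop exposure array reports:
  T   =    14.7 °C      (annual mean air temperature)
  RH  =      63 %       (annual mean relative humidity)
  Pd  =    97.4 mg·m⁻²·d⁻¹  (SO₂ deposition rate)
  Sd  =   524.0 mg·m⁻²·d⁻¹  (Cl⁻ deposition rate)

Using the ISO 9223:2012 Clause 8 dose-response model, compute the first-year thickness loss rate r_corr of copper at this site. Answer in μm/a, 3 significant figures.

copper: temperature factor f = -0.080·(4.7) = -0.3760
  SO₂ term: 0.0053·97.4^0.26·exp(0.059·63-0.3760) = 0.4924
  Cl⁻ term: 0.01025·524.0^0.27·exp(0.036·63+0.049·14.7) = 1.103
  sum: 0.4924 + 1.103 → r_corr = 1.596 μm/a

r_corr = 1.60 μm/a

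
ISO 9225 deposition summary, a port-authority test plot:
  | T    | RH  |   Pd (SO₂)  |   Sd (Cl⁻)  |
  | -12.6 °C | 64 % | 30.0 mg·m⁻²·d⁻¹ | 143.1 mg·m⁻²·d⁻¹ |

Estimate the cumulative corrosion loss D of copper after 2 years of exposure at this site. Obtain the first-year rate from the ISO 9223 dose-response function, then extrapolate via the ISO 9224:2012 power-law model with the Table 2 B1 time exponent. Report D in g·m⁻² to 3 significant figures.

copper: f(T) = +0.126·(T−10) [T≤10 °C] = -2.8476
  sulphur-dioxide contribution → 0.03247 μm/a
  chloride contribution → 0.2115 μm/a
  total first-year rate 0.2439 μm/a
Long-term exponent b (ISO 9224 Table 2, B1) = 0.667
  D(2) = 0.2439 × 2^0.667 = 0.2439 × 1.588 = 0.3873 μm
  Mass loss = 0.3873 μm × 8.96 g/cm³ = 3.47 g·m⁻²

D(2) = 3.47 g·m⁻²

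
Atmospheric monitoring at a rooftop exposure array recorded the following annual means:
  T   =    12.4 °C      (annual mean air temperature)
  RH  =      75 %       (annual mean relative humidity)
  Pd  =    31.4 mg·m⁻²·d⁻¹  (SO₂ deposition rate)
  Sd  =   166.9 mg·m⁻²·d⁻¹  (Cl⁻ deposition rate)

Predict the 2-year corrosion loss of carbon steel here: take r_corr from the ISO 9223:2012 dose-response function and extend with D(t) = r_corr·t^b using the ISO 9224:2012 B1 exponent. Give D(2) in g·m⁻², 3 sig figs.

D(2) = 1.01e+03 g·m⁻²

carbon steel: T>10 °C ⇒ hinge -0.054·(12.4−10) = -0.1296
  sulphur-dioxide contribution → 41.83 μm/a
  chloride contribution → 47.51 μm/a
  ⇒ r_corr(carbon steel) = 89.35 μm/a
Power-law: D(2) = r_corr · 2^0.523
  D(2) = 89.35 × 2^0.523 = 89.35 × 1.437 = 128.4 μm
  Mass loss = 128.4 μm × 7.85 g/cm³ = 1008 g·m⁻²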